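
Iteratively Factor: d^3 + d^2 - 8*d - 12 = (d + 2)*(d^2 - d - 6) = (d - 3)*(d + 2)*(d + 2)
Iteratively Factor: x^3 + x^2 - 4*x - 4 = (x + 1)*(x^2 - 4) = (x - 2)*(x + 1)*(x + 2)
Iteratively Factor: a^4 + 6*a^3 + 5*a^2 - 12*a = (a - 1)*(a^3 + 7*a^2 + 12*a) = a*(a - 1)*(a^2 + 7*a + 12) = a*(a - 1)*(a + 4)*(a + 3)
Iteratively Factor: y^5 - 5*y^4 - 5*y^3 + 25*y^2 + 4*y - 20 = (y + 2)*(y^4 - 7*y^3 + 9*y^2 + 7*y - 10) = (y - 2)*(y + 2)*(y^3 - 5*y^2 - y + 5) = (y - 2)*(y - 1)*(y + 2)*(y^2 - 4*y - 5) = (y - 5)*(y - 2)*(y - 1)*(y + 2)*(y + 1)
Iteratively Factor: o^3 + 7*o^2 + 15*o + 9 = (o + 1)*(o^2 + 6*o + 9) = (o + 1)*(o + 3)*(o + 3)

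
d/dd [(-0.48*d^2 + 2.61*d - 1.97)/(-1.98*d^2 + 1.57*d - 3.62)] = (4.4142*d^2 - 4.326*d - 6.3553)/(3.9204*d^4 - 6.2172*d^3 + 16.8001*d^2 - 11.3668*d + 13.1044)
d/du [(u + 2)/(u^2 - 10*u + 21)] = (u^2 - 10*u - 2*(u - 5)*(u + 2) + 21)/(u^2 - 10*u + 21)^2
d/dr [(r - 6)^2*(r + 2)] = (r - 6)*(3*r - 2)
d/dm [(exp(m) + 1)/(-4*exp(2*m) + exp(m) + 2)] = ((exp(m) + 1)*(8*exp(m) - 1) - 4*exp(2*m) + exp(m) + 2)*exp(m)/(-4*exp(2*m) + exp(m) + 2)^2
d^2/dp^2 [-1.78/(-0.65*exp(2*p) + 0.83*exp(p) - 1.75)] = ((1.4774 - 4.628*exp(p))*(0.65*exp(2*p) - 0.83*exp(p) + 1.75) + 1.78*(1.3*exp(p) - 0.83)*(2.6*exp(p) - 1.66)*exp(p))*exp(p)/(0.65*exp(2*p) - 0.83*exp(p) + 1.75)^3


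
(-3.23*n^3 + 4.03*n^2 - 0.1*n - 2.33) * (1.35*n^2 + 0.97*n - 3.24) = -4.3605*n^5 + 2.3074*n^4 + 14.2393*n^3 - 16.2997*n^2 - 1.9361*n + 7.5492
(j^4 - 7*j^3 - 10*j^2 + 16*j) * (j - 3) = j^5 - 10*j^4 + 11*j^3 + 46*j^2 - 48*j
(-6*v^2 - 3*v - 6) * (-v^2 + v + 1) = 6*v^4 - 3*v^3 - 3*v^2 - 9*v - 6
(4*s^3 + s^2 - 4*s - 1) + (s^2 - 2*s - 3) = 4*s^3 + 2*s^2 - 6*s - 4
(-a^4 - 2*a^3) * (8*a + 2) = -8*a^5 - 18*a^4 - 4*a^3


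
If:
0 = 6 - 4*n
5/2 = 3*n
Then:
No Solution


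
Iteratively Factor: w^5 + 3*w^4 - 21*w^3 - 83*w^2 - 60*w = (w + 1)*(w^4 + 2*w^3 - 23*w^2 - 60*w) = w*(w + 1)*(w^3 + 2*w^2 - 23*w - 60) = w*(w + 1)*(w + 3)*(w^2 - w - 20) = w*(w + 1)*(w + 3)*(w + 4)*(w - 5)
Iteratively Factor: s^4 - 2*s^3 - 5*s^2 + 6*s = (s - 3)*(s^3 + s^2 - 2*s) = (s - 3)*(s + 2)*(s^2 - s) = (s - 3)*(s - 1)*(s + 2)*(s)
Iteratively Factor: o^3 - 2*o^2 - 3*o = (o + 1)*(o^2 - 3*o) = o*(o + 1)*(o - 3)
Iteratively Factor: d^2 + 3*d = (d)*(d + 3)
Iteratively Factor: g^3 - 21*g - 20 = (g + 1)*(g^2 - g - 20) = (g - 5)*(g + 1)*(g + 4)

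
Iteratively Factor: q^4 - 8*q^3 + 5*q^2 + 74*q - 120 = (q + 3)*(q^3 - 11*q^2 + 38*q - 40) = (q - 5)*(q + 3)*(q^2 - 6*q + 8) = (q - 5)*(q - 2)*(q + 3)*(q - 4)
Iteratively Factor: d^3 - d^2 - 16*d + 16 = (d - 4)*(d^2 + 3*d - 4) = (d - 4)*(d + 4)*(d - 1)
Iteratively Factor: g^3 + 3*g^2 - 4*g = (g)*(g^2 + 3*g - 4) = g*(g + 4)*(g - 1)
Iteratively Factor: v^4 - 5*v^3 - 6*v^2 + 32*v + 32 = (v - 4)*(v^3 - v^2 - 10*v - 8) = (v - 4)*(v + 2)*(v^2 - 3*v - 4) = (v - 4)^2*(v + 2)*(v + 1)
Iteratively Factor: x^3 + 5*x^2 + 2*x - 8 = (x - 1)*(x^2 + 6*x + 8) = (x - 1)*(x + 2)*(x + 4)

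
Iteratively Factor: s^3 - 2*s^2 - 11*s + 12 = (s - 1)*(s^2 - s - 12) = (s - 1)*(s + 3)*(s - 4)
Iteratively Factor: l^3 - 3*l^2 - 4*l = (l - 4)*(l^2 + l) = (l - 4)*(l + 1)*(l)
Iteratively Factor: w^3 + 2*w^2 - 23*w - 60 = (w + 3)*(w^2 - w - 20) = (w + 3)*(w + 4)*(w - 5)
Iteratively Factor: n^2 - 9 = (n - 3)*(n + 3)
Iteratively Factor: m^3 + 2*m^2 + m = (m)*(m^2 + 2*m + 1) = m*(m + 1)*(m + 1)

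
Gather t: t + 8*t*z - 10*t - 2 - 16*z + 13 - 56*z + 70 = t*(8*z - 9) - 72*z + 81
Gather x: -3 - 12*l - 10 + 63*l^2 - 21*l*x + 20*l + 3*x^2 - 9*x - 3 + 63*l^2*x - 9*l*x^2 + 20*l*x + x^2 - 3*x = 63*l^2 + 8*l + x^2*(4 - 9*l) + x*(63*l^2 - l - 12) - 16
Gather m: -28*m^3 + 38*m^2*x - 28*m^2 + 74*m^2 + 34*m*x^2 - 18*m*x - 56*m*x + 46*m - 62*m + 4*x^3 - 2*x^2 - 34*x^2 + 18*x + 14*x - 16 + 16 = -28*m^3 + m^2*(38*x + 46) + m*(34*x^2 - 74*x - 16) + 4*x^3 - 36*x^2 + 32*x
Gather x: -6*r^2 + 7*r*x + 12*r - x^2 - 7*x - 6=-6*r^2 + 12*r - x^2 + x*(7*r - 7) - 6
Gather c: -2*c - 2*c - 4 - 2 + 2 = -4*c - 4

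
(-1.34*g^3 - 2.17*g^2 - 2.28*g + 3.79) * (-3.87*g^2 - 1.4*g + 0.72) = 5.1858*g^5 + 10.2739*g^4 + 10.8968*g^3 - 13.0377*g^2 - 6.9476*g + 2.7288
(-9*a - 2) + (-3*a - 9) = -12*a - 11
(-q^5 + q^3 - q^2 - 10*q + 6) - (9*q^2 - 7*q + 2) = -q^5 + q^3 - 10*q^2 - 3*q + 4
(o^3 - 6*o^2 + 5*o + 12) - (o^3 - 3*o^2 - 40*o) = -3*o^2 + 45*o + 12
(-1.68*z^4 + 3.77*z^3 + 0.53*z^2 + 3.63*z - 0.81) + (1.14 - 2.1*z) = -1.68*z^4 + 3.77*z^3 + 0.53*z^2 + 1.53*z + 0.33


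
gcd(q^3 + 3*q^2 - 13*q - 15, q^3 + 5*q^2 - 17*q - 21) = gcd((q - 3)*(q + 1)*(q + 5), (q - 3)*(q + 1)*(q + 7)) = q^2 - 2*q - 3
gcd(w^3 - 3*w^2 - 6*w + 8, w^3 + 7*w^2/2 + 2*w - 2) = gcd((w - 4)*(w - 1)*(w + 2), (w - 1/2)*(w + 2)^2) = w + 2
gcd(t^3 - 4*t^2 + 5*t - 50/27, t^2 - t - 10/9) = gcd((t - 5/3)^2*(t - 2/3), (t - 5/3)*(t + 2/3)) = t - 5/3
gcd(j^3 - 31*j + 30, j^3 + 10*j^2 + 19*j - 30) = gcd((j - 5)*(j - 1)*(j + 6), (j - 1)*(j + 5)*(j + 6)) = j^2 + 5*j - 6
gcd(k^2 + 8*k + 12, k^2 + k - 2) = k + 2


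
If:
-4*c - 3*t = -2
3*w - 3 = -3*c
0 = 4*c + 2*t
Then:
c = -1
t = 2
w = 2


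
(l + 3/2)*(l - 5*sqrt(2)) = l^2 - 5*sqrt(2)*l + 3*l/2 - 15*sqrt(2)/2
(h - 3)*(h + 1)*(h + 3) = h^3 + h^2 - 9*h - 9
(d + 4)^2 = d^2 + 8*d + 16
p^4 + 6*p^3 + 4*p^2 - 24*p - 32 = (p - 2)*(p + 2)^2*(p + 4)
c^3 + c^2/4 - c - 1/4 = (c - 1)*(c + 1/4)*(c + 1)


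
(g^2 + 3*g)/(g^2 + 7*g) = (g + 3)/(g + 7)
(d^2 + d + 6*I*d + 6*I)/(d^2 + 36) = (d + 1)/(d - 6*I)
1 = 1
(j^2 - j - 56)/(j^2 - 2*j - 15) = (-j^2 + j + 56)/(-j^2 + 2*j + 15)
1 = 1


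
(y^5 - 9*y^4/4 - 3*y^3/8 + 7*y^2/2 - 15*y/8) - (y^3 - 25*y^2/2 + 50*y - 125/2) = y^5 - 9*y^4/4 - 11*y^3/8 + 16*y^2 - 415*y/8 + 125/2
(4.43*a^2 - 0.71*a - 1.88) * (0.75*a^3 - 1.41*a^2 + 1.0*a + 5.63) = 3.3225*a^5 - 6.7788*a^4 + 4.0211*a^3 + 26.8817*a^2 - 5.8773*a - 10.5844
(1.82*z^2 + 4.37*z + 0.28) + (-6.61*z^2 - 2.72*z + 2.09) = -4.79*z^2 + 1.65*z + 2.37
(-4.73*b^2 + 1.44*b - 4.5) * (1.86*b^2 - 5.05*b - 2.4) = -8.7978*b^4 + 26.5649*b^3 - 4.29*b^2 + 19.269*b + 10.8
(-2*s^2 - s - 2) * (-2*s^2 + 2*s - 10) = 4*s^4 - 2*s^3 + 22*s^2 + 6*s + 20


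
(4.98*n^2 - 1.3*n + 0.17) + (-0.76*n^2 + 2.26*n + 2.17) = 4.22*n^2 + 0.96*n + 2.34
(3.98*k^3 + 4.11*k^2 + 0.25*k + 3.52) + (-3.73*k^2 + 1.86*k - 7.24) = 3.98*k^3 + 0.38*k^2 + 2.11*k - 3.72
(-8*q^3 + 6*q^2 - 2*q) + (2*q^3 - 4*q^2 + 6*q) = -6*q^3 + 2*q^2 + 4*q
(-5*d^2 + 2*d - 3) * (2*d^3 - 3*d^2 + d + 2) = -10*d^5 + 19*d^4 - 17*d^3 + d^2 + d - 6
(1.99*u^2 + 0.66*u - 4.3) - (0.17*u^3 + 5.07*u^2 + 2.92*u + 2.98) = -0.17*u^3 - 3.08*u^2 - 2.26*u - 7.28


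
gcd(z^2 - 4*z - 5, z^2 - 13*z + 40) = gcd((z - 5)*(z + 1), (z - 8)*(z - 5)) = z - 5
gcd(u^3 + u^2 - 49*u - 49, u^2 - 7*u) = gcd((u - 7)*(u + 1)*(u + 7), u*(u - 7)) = u - 7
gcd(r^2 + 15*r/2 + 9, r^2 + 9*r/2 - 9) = r + 6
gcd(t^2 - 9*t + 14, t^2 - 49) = t - 7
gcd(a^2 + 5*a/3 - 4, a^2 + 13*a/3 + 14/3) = 1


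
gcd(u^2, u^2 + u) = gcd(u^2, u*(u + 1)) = u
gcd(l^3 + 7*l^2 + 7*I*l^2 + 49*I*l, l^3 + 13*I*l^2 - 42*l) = l^2 + 7*I*l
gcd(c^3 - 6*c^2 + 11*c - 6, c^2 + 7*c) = 1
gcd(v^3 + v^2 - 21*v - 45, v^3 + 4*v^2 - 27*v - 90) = v^2 - 2*v - 15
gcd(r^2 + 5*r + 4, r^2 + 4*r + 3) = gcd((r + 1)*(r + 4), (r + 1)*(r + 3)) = r + 1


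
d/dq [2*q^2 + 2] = 4*q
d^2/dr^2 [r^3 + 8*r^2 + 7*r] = 6*r + 16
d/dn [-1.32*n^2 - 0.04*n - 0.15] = -2.64*n - 0.04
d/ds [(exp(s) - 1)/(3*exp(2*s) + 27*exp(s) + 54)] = ((1 - exp(s))*(2*exp(s) + 9) + exp(2*s) + 9*exp(s) + 18)*exp(s)/(3*(exp(2*s) + 9*exp(s) + 18)^2)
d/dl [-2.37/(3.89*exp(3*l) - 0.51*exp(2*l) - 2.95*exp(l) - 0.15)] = (27.6579*exp(2*l) - 2.4174*exp(l) - 6.9915)*exp(l)/(-3.89*exp(3*l) + 0.51*exp(2*l) + 2.95*exp(l) + 0.15)^2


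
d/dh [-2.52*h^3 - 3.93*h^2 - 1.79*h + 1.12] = -7.56*h^2 - 7.86*h - 1.79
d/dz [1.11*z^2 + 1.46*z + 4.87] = 2.22*z + 1.46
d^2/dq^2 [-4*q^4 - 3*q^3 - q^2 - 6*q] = -48*q^2 - 18*q - 2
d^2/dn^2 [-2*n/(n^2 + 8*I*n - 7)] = 4*(-4*n*(n + 4*I)^2 + (3*n + 8*I)*(n^2 + 8*I*n - 7))/(n^2 + 8*I*n - 7)^3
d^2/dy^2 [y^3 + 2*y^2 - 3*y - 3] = 6*y + 4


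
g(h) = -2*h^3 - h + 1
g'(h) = -6*h^2 - 1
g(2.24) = -23.72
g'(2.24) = -31.11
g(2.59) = -36.34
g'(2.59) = -41.25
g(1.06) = -2.44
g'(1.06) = -7.74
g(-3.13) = 65.46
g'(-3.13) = -59.78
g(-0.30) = 1.35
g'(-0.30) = -1.54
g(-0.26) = 1.30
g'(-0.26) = -1.41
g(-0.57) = 1.94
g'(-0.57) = -2.95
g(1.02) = -2.14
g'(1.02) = -7.24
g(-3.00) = 58.00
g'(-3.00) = -55.00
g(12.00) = -3467.00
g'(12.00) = -865.00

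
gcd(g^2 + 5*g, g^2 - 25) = g + 5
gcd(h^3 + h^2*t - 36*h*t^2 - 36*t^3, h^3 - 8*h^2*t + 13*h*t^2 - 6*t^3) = -h + 6*t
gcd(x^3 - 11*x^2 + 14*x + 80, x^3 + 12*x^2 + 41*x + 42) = x + 2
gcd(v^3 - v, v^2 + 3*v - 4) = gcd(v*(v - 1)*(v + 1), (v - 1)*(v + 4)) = v - 1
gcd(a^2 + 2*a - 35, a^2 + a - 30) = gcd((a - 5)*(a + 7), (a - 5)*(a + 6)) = a - 5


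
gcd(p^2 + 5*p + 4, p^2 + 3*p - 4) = p + 4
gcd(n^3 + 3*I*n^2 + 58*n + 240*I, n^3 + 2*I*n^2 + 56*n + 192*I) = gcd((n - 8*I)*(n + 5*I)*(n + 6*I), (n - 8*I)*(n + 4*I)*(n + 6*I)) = n^2 - 2*I*n + 48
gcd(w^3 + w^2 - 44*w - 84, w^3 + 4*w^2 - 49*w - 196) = w - 7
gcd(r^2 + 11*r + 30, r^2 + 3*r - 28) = 1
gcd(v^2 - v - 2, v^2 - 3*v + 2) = v - 2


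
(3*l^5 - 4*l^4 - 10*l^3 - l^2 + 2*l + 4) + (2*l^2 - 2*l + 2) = 3*l^5 - 4*l^4 - 10*l^3 + l^2 + 6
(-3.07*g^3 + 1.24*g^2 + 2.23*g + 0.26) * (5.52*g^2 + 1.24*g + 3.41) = -16.9464*g^5 + 3.038*g^4 + 3.3785*g^3 + 8.4288*g^2 + 7.9267*g + 0.8866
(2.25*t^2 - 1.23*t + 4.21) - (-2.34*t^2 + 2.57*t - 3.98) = 4.59*t^2 - 3.8*t + 8.19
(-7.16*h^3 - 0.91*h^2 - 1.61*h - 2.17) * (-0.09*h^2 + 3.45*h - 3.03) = 0.6444*h^5 - 24.6201*h^4 + 18.7002*h^3 - 2.6019*h^2 - 2.6082*h + 6.5751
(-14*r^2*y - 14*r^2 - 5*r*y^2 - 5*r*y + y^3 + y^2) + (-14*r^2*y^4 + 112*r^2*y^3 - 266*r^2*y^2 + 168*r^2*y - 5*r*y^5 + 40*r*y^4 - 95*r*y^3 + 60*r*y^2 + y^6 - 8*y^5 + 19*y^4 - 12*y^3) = -14*r^2*y^4 + 112*r^2*y^3 - 266*r^2*y^2 + 154*r^2*y - 14*r^2 - 5*r*y^5 + 40*r*y^4 - 95*r*y^3 + 55*r*y^2 - 5*r*y + y^6 - 8*y^5 + 19*y^4 - 11*y^3 + y^2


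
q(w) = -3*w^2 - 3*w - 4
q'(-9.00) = 51.00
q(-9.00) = -220.00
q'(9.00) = -57.00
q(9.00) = -274.00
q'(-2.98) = 14.88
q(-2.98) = -21.70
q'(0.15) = -3.90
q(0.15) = -4.52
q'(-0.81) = 1.86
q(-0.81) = -3.54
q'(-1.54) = 6.24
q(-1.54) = -6.49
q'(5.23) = -34.38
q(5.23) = -101.75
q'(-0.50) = 0.00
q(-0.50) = -3.25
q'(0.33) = -4.98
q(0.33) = -5.32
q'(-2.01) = 9.06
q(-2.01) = -10.09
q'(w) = -6*w - 3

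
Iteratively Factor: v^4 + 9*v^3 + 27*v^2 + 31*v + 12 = (v + 1)*(v^3 + 8*v^2 + 19*v + 12) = (v + 1)*(v + 3)*(v^2 + 5*v + 4) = (v + 1)*(v + 3)*(v + 4)*(v + 1)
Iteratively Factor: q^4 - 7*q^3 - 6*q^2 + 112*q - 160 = (q - 4)*(q^3 - 3*q^2 - 18*q + 40) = (q - 4)*(q - 2)*(q^2 - q - 20) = (q - 4)*(q - 2)*(q + 4)*(q - 5)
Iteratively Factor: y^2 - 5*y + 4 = (y - 1)*(y - 4)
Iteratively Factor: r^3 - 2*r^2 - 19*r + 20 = (r - 5)*(r^2 + 3*r - 4) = (r - 5)*(r - 1)*(r + 4)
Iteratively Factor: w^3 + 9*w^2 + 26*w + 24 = (w + 4)*(w^2 + 5*w + 6) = (w + 3)*(w + 4)*(w + 2)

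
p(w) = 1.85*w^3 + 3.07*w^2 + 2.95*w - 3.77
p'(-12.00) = 728.47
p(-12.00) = -2793.89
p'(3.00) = 71.32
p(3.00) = 82.66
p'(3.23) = 80.68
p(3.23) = 100.13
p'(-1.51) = 6.33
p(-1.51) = -7.59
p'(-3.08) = 36.69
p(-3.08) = -37.79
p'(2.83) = 64.78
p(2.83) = 71.10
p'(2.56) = 55.04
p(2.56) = 54.94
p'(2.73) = 61.08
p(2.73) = 64.80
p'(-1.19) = 3.50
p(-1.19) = -6.05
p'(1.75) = 30.69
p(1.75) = 20.71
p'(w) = 5.55*w^2 + 6.14*w + 2.95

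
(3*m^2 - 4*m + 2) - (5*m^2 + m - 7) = -2*m^2 - 5*m + 9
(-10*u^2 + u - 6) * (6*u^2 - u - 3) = -60*u^4 + 16*u^3 - 7*u^2 + 3*u + 18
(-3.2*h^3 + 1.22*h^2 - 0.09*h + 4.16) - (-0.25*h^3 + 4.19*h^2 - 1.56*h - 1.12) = -2.95*h^3 - 2.97*h^2 + 1.47*h + 5.28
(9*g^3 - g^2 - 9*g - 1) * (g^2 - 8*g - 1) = 9*g^5 - 73*g^4 - 10*g^3 + 72*g^2 + 17*g + 1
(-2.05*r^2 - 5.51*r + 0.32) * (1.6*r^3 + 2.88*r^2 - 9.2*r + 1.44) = -3.28*r^5 - 14.72*r^4 + 3.5032*r^3 + 48.6616*r^2 - 10.8784*r + 0.4608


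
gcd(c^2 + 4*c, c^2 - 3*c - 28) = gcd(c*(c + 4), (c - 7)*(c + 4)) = c + 4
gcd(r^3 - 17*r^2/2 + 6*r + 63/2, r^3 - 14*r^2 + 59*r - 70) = r - 7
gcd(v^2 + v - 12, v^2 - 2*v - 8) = 1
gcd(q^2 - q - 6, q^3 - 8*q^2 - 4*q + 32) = q + 2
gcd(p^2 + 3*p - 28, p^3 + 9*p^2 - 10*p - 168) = p^2 + 3*p - 28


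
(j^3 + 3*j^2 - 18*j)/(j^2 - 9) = j*(j + 6)/(j + 3)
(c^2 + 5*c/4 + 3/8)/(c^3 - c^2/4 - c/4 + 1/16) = 2*(4*c + 3)/(8*c^2 - 6*c + 1)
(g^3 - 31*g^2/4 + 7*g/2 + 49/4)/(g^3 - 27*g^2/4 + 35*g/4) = (g^2 - 6*g - 7)/(g*(g - 5))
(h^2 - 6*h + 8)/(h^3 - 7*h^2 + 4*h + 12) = (h - 4)/(h^2 - 5*h - 6)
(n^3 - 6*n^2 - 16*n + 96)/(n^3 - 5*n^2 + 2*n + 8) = (n^2 - 2*n - 24)/(n^2 - n - 2)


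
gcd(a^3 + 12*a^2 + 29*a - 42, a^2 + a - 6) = 1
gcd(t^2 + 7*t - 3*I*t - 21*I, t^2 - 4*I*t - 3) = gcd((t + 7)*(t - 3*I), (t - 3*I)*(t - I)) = t - 3*I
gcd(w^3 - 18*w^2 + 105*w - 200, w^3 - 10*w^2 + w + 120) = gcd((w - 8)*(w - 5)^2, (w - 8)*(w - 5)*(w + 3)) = w^2 - 13*w + 40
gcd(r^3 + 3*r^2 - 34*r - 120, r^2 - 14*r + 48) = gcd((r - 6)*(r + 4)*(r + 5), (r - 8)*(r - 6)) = r - 6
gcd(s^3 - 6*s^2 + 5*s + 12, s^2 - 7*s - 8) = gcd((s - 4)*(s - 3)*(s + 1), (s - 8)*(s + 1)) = s + 1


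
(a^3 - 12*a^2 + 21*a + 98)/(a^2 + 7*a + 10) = (a^2 - 14*a + 49)/(a + 5)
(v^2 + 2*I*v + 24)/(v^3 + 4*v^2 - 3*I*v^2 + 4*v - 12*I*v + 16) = (v + 6*I)/(v^2 + v*(4 + I) + 4*I)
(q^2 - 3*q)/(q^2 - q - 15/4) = 4*q*(3 - q)/(-4*q^2 + 4*q + 15)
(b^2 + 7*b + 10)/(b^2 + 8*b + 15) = (b + 2)/(b + 3)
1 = 1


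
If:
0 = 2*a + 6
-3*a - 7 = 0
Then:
No Solution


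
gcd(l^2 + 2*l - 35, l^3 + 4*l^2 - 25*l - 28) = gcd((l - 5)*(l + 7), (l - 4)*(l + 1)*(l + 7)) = l + 7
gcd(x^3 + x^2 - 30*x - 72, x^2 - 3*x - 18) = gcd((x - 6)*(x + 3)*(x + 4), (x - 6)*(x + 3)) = x^2 - 3*x - 18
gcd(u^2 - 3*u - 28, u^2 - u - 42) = u - 7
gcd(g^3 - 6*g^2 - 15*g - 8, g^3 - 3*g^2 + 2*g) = 1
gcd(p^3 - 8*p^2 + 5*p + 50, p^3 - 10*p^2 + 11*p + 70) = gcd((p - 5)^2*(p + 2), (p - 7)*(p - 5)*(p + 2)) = p^2 - 3*p - 10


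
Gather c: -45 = -45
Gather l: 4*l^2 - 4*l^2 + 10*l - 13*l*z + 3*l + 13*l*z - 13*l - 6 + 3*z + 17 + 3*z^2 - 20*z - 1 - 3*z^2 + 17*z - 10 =0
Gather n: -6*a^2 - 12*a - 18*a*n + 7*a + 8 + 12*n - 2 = -6*a^2 - 5*a + n*(12 - 18*a) + 6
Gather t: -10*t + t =-9*t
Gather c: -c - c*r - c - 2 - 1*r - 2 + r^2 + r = c*(-r - 2) + r^2 - 4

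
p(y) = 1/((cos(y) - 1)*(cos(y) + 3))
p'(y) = sin(y)/((cos(y) - 1)*(cos(y) + 3)^2) + sin(y)/((cos(y) - 1)^2*(cos(y) + 3))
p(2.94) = -0.25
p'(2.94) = 0.00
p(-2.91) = -0.25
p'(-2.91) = -0.00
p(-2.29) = -0.26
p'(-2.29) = -0.03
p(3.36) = -0.25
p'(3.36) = -0.00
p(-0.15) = -22.33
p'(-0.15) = -296.29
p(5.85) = -2.77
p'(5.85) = -12.29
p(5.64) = -1.32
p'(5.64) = -3.75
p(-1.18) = -0.48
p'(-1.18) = -0.58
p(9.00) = -0.25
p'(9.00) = 0.00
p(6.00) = -6.34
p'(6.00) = -44.03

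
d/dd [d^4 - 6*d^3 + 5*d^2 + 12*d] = 4*d^3 - 18*d^2 + 10*d + 12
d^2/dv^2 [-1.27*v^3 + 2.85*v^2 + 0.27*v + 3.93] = 5.7 - 7.62*v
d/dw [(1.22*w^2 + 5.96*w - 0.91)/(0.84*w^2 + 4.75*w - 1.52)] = (0.788599999999999*w^2 - 2.18*w - 4.7367)/(0.7056*w^4 + 7.98*w^3 + 20.0089*w^2 - 14.44*w + 2.3104)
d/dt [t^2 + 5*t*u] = 2*t + 5*u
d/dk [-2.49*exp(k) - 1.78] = -2.49*exp(k)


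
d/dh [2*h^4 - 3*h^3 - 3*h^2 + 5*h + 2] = 8*h^3 - 9*h^2 - 6*h + 5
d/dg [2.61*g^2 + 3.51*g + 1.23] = 5.22*g + 3.51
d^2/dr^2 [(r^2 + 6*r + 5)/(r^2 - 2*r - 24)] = 2*(8*r^3 + 87*r^2 + 402*r + 428)/(r^6 - 6*r^5 - 60*r^4 + 280*r^3 + 1440*r^2 - 3456*r - 13824)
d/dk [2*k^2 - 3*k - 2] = 4*k - 3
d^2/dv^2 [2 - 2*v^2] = -4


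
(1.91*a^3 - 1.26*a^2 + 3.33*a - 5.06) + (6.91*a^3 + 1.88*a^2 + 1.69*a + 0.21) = 8.82*a^3 + 0.62*a^2 + 5.02*a - 4.85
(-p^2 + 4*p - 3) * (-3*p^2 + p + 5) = 3*p^4 - 13*p^3 + 8*p^2 + 17*p - 15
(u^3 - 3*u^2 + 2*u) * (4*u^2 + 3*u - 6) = 4*u^5 - 9*u^4 - 7*u^3 + 24*u^2 - 12*u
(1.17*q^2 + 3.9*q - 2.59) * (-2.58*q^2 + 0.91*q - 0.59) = -3.0186*q^4 - 8.9973*q^3 + 9.5409*q^2 - 4.6579*q + 1.5281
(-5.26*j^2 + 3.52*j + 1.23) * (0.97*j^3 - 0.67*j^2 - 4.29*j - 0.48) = -5.1022*j^5 + 6.9386*j^4 + 21.4001*j^3 - 13.4001*j^2 - 6.9663*j - 0.5904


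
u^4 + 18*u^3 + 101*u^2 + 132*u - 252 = (u - 1)*(u + 6)^2*(u + 7)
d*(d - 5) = d^2 - 5*d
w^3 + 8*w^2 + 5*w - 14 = (w - 1)*(w + 2)*(w + 7)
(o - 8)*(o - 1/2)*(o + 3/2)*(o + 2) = o^4 - 5*o^3 - 91*o^2/4 - 23*o/2 + 12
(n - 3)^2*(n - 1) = n^3 - 7*n^2 + 15*n - 9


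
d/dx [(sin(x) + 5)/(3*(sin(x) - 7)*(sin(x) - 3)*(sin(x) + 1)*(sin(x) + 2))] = (-3*sin(x)^4 - 6*sin(x)^3 + 112*sin(x)^2 + 70*sin(x) - 173)*cos(x)/(3*(sin(x) - 7)^2*(sin(x) - 3)^2*(sin(x) + 1)^2*(sin(x) + 2)^2)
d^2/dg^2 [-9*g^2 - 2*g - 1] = -18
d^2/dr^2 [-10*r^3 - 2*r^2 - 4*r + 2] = -60*r - 4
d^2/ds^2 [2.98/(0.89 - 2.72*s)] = -44.094464/(2.72*s - 0.89)^3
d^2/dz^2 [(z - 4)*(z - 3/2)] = 2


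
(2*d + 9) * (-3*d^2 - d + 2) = -6*d^3 - 29*d^2 - 5*d + 18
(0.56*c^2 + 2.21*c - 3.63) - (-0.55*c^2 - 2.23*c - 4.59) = 1.11*c^2 + 4.44*c + 0.96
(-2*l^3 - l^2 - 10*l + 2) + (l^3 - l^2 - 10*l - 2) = -l^3 - 2*l^2 - 20*l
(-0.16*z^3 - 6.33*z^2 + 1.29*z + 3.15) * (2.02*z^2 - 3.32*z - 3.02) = -0.3232*z^5 - 12.2554*z^4 + 24.1046*z^3 + 21.1968*z^2 - 14.3538*z - 9.513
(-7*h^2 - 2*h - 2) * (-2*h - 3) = 14*h^3 + 25*h^2 + 10*h + 6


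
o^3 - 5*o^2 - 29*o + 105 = (o - 7)*(o - 3)*(o + 5)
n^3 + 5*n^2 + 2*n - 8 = (n - 1)*(n + 2)*(n + 4)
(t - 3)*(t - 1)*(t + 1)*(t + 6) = t^4 + 3*t^3 - 19*t^2 - 3*t + 18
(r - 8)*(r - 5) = r^2 - 13*r + 40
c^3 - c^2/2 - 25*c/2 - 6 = (c - 4)*(c + 1/2)*(c + 3)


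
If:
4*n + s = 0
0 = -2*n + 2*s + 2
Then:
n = 1/5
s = -4/5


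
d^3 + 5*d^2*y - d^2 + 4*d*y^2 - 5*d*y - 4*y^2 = (d - 1)*(d + y)*(d + 4*y)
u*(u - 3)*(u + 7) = u^3 + 4*u^2 - 21*u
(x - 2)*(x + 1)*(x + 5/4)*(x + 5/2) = x^4 + 11*x^3/4 - 21*x^2/8 - 85*x/8 - 25/4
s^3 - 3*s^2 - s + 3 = (s - 3)*(s - 1)*(s + 1)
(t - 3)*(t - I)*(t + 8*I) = t^3 - 3*t^2 + 7*I*t^2 + 8*t - 21*I*t - 24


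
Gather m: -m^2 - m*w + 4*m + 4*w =-m^2 + m*(4 - w) + 4*w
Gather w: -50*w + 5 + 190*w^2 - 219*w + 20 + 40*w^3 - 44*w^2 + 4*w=40*w^3 + 146*w^2 - 265*w + 25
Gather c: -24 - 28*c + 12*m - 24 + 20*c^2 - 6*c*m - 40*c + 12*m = 20*c^2 + c*(-6*m - 68) + 24*m - 48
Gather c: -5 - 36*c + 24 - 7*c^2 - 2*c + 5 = -7*c^2 - 38*c + 24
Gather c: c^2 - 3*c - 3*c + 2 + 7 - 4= c^2 - 6*c + 5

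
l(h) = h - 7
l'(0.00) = 1.00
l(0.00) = -7.00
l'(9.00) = 1.00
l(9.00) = 2.00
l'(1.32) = 1.00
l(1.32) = -5.68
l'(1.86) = 1.00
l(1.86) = -5.14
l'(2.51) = 1.00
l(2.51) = -4.49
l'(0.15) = 1.00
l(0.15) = -6.85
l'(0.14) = 1.00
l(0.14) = -6.86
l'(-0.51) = 1.00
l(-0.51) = -7.51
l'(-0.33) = 1.00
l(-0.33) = -7.33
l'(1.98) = 1.00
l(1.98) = -5.02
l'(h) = 1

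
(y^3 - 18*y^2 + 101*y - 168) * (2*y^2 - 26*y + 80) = 2*y^5 - 62*y^4 + 750*y^3 - 4402*y^2 + 12448*y - 13440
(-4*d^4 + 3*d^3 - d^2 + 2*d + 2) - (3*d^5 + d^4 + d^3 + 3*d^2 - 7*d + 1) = -3*d^5 - 5*d^4 + 2*d^3 - 4*d^2 + 9*d + 1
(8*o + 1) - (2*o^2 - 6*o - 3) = -2*o^2 + 14*o + 4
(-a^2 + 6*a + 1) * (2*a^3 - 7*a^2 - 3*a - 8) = -2*a^5 + 19*a^4 - 37*a^3 - 17*a^2 - 51*a - 8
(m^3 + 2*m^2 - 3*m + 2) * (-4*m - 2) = -4*m^4 - 10*m^3 + 8*m^2 - 2*m - 4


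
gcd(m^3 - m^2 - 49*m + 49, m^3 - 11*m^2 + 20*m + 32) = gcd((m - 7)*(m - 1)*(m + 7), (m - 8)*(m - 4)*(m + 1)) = 1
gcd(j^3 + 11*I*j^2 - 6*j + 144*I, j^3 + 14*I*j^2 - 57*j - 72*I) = j + 8*I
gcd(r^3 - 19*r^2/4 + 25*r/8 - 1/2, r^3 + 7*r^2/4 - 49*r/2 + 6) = r^2 - 17*r/4 + 1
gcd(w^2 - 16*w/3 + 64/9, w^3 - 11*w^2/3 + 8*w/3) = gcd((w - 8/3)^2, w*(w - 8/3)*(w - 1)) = w - 8/3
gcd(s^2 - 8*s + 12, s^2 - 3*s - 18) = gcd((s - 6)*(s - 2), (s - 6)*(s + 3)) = s - 6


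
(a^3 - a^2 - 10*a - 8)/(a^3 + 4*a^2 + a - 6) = (a^2 - 3*a - 4)/(a^2 + 2*a - 3)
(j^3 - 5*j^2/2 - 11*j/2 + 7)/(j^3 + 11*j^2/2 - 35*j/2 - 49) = (j - 1)/(j + 7)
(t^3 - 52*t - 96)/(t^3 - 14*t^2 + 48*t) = (t^2 + 8*t + 12)/(t*(t - 6))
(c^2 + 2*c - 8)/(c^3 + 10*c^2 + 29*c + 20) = (c - 2)/(c^2 + 6*c + 5)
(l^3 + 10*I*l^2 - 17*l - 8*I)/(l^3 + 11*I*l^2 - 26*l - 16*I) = (l + I)/(l + 2*I)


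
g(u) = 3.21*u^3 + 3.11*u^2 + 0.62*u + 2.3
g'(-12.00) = 1312.70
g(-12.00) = -5104.18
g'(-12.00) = 1312.70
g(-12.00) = -5104.18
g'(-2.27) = 36.12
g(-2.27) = -20.63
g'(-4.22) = 145.87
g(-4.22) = -186.17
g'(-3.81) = 116.71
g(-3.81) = -132.45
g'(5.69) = 347.79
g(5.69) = 697.86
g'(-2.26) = 35.75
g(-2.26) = -20.27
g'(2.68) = 86.46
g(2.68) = 88.09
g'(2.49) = 75.81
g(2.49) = 72.68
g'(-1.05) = 4.71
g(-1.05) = 1.36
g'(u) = 9.63*u^2 + 6.22*u + 0.62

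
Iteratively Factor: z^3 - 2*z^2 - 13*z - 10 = (z + 1)*(z^2 - 3*z - 10) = (z - 5)*(z + 1)*(z + 2)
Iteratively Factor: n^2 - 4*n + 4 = (n - 2)*(n - 2)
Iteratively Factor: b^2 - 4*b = (b)*(b - 4)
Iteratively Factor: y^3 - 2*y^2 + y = (y - 1)*(y^2 - y) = (y - 1)^2*(y)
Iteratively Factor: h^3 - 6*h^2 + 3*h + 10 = (h - 2)*(h^2 - 4*h - 5) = (h - 5)*(h - 2)*(h + 1)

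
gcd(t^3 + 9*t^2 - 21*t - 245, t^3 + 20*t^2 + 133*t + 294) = t^2 + 14*t + 49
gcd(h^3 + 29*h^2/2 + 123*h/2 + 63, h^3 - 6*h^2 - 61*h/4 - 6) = h + 3/2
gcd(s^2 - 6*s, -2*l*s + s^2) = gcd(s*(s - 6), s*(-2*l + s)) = s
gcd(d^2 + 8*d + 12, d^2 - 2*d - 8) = d + 2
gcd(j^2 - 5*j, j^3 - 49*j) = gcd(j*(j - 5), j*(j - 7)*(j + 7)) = j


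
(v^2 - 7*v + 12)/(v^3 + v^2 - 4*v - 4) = (v^2 - 7*v + 12)/(v^3 + v^2 - 4*v - 4)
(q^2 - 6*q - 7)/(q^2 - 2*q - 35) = (q + 1)/(q + 5)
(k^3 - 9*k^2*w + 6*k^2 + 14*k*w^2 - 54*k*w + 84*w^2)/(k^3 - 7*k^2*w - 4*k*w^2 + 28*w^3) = (k + 6)/(k + 2*w)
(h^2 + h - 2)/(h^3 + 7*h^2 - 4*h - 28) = (h - 1)/(h^2 + 5*h - 14)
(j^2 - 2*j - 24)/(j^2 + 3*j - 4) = (j - 6)/(j - 1)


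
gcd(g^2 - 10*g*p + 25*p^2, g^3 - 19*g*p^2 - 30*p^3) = -g + 5*p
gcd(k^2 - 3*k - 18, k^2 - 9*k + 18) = k - 6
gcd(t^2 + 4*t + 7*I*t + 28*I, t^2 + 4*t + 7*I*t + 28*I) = t^2 + t*(4 + 7*I) + 28*I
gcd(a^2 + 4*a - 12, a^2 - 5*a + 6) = a - 2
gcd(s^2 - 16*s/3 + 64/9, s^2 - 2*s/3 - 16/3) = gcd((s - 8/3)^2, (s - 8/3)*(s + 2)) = s - 8/3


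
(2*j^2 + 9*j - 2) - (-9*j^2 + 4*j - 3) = 11*j^2 + 5*j + 1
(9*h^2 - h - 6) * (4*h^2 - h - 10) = 36*h^4 - 13*h^3 - 113*h^2 + 16*h + 60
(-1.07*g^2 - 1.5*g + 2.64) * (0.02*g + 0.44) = -0.0214*g^3 - 0.5008*g^2 - 0.6072*g + 1.1616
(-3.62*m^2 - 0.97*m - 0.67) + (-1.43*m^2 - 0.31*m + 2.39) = -5.05*m^2 - 1.28*m + 1.72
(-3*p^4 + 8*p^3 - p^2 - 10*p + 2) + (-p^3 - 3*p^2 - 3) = -3*p^4 + 7*p^3 - 4*p^2 - 10*p - 1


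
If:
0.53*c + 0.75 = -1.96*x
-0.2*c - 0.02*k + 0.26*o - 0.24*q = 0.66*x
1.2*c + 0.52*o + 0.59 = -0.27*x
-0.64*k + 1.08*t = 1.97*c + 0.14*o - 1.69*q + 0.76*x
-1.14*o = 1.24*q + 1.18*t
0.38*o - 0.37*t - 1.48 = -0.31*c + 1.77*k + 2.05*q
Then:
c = 1.38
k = 0.96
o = -3.92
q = -3.40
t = 7.36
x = -0.75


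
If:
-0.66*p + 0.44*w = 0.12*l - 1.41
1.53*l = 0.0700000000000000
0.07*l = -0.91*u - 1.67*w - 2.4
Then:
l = 0.05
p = 0.666666666666667*w + 2.12804515745692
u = -1.83516483516484*w - 2.64088199382317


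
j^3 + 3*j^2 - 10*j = j*(j - 2)*(j + 5)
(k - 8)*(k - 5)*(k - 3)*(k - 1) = k^4 - 17*k^3 + 95*k^2 - 199*k + 120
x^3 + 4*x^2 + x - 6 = (x - 1)*(x + 2)*(x + 3)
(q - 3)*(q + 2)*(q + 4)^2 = q^4 + 7*q^3 + 2*q^2 - 64*q - 96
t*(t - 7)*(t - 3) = t^3 - 10*t^2 + 21*t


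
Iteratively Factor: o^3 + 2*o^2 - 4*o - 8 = (o + 2)*(o^2 - 4) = (o + 2)^2*(o - 2)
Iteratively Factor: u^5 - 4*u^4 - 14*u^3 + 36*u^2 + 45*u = (u + 1)*(u^4 - 5*u^3 - 9*u^2 + 45*u) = (u + 1)*(u + 3)*(u^3 - 8*u^2 + 15*u) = (u - 5)*(u + 1)*(u + 3)*(u^2 - 3*u) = u*(u - 5)*(u + 1)*(u + 3)*(u - 3)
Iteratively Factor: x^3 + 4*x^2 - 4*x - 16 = (x - 2)*(x^2 + 6*x + 8) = (x - 2)*(x + 2)*(x + 4)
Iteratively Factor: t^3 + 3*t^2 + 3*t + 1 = (t + 1)*(t^2 + 2*t + 1) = (t + 1)^2*(t + 1)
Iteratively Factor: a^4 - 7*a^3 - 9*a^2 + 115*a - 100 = (a - 5)*(a^3 - 2*a^2 - 19*a + 20) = (a - 5)^2*(a^2 + 3*a - 4) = (a - 5)^2*(a - 1)*(a + 4)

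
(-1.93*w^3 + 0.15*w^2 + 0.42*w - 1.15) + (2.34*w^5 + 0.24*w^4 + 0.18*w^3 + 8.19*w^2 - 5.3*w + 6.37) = 2.34*w^5 + 0.24*w^4 - 1.75*w^3 + 8.34*w^2 - 4.88*w + 5.22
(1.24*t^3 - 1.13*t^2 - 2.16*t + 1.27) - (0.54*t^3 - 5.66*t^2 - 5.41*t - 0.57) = 0.7*t^3 + 4.53*t^2 + 3.25*t + 1.84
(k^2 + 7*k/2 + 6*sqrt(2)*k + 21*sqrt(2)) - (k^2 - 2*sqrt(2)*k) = 7*k/2 + 8*sqrt(2)*k + 21*sqrt(2)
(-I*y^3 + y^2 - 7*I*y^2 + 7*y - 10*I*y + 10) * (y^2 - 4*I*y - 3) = -I*y^5 - 3*y^4 - 7*I*y^4 - 21*y^3 - 11*I*y^3 - 33*y^2 - 7*I*y^2 - 21*y - 10*I*y - 30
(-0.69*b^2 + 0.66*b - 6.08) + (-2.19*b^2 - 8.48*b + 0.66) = -2.88*b^2 - 7.82*b - 5.42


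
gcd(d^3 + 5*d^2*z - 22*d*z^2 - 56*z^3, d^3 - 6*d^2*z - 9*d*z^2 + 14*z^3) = d + 2*z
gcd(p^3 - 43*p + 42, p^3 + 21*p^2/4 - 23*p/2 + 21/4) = p^2 + 6*p - 7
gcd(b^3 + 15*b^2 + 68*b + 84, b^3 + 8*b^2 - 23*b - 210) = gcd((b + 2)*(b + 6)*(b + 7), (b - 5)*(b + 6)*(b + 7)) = b^2 + 13*b + 42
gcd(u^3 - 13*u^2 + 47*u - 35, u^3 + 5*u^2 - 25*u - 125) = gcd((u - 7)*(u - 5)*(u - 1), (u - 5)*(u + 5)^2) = u - 5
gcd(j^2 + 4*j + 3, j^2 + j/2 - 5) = 1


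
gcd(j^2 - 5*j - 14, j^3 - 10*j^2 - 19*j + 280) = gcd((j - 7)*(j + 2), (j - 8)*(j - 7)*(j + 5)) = j - 7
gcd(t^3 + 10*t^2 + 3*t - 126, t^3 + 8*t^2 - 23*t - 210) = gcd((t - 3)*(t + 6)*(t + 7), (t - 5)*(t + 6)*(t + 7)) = t^2 + 13*t + 42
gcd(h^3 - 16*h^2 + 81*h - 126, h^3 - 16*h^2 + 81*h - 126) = h^3 - 16*h^2 + 81*h - 126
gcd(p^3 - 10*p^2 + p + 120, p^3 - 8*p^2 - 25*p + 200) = p^2 - 13*p + 40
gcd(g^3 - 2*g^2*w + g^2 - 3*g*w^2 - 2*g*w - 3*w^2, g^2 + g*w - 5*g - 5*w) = g + w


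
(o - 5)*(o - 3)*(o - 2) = o^3 - 10*o^2 + 31*o - 30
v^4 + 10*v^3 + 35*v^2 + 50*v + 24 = (v + 1)*(v + 2)*(v + 3)*(v + 4)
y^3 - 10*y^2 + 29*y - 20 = (y - 5)*(y - 4)*(y - 1)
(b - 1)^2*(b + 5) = b^3 + 3*b^2 - 9*b + 5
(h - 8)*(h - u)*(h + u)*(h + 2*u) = h^4 + 2*h^3*u - 8*h^3 - h^2*u^2 - 16*h^2*u - 2*h*u^3 + 8*h*u^2 + 16*u^3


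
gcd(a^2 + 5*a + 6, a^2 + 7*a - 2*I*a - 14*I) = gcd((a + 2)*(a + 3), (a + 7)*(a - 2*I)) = 1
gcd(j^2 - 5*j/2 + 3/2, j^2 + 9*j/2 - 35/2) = 1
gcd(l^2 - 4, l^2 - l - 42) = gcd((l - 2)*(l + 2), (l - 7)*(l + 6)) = 1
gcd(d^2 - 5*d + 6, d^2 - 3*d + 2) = d - 2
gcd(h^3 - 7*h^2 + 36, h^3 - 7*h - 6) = h^2 - h - 6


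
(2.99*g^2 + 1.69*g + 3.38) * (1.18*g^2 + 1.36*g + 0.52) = 3.5282*g^4 + 6.0606*g^3 + 7.8416*g^2 + 5.4756*g + 1.7576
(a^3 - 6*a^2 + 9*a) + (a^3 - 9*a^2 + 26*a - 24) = 2*a^3 - 15*a^2 + 35*a - 24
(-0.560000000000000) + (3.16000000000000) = 2.60000000000000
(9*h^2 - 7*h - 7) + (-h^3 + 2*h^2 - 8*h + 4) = -h^3 + 11*h^2 - 15*h - 3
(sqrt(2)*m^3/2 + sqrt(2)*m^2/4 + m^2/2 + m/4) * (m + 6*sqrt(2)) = sqrt(2)*m^4/2 + sqrt(2)*m^3/4 + 13*m^3/2 + 13*m^2/4 + 3*sqrt(2)*m^2 + 3*sqrt(2)*m/2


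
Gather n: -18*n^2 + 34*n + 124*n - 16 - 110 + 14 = -18*n^2 + 158*n - 112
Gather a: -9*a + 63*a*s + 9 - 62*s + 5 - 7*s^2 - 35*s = a*(63*s - 9) - 7*s^2 - 97*s + 14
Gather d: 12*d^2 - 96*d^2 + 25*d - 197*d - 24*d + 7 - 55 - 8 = -84*d^2 - 196*d - 56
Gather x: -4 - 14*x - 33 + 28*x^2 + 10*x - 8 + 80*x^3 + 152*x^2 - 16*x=80*x^3 + 180*x^2 - 20*x - 45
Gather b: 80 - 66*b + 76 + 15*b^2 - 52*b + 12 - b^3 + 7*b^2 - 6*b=-b^3 + 22*b^2 - 124*b + 168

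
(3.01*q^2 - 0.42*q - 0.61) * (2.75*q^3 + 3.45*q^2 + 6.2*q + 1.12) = 8.2775*q^5 + 9.2295*q^4 + 15.5355*q^3 - 1.3373*q^2 - 4.2524*q - 0.6832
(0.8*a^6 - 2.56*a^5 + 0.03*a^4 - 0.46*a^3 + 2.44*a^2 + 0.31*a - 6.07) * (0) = 0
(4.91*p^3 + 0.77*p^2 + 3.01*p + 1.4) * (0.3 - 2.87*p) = -14.0917*p^4 - 0.7369*p^3 - 8.4077*p^2 - 3.115*p + 0.42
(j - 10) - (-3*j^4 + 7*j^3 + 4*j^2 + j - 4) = 3*j^4 - 7*j^3 - 4*j^2 - 6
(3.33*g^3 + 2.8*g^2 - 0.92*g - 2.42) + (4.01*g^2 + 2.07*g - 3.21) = 3.33*g^3 + 6.81*g^2 + 1.15*g - 5.63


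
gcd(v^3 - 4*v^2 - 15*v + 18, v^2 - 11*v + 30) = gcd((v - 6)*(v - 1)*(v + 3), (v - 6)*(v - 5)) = v - 6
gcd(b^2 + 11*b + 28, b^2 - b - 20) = b + 4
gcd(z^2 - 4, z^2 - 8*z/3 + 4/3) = z - 2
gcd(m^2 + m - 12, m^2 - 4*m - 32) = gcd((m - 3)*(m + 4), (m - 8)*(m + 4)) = m + 4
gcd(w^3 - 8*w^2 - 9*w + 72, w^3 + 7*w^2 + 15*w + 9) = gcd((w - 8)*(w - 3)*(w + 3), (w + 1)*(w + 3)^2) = w + 3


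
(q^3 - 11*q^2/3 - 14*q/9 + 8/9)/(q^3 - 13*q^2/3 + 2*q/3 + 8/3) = (q - 1/3)/(q - 1)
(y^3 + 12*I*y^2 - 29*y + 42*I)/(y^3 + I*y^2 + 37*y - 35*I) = (y + 6*I)/(y - 5*I)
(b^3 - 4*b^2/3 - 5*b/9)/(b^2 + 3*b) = (9*b^2 - 12*b - 5)/(9*(b + 3))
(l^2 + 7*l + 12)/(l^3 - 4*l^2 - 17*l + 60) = (l + 3)/(l^2 - 8*l + 15)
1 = 1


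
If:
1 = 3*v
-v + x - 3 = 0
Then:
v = 1/3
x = 10/3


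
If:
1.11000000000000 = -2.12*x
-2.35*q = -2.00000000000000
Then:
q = 0.85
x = -0.52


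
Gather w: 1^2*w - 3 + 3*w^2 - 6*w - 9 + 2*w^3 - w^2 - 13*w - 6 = 2*w^3 + 2*w^2 - 18*w - 18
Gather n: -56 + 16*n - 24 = 16*n - 80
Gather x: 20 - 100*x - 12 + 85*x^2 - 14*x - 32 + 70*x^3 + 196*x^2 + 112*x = 70*x^3 + 281*x^2 - 2*x - 24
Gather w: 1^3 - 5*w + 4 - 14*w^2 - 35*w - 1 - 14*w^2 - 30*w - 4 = -28*w^2 - 70*w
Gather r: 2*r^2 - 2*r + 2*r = 2*r^2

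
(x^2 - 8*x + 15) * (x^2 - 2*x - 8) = x^4 - 10*x^3 + 23*x^2 + 34*x - 120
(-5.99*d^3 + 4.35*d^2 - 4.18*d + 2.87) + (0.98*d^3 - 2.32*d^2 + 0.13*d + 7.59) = -5.01*d^3 + 2.03*d^2 - 4.05*d + 10.46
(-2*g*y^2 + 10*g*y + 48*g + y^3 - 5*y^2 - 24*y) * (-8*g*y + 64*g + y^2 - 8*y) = 16*g^2*y^3 - 208*g^2*y^2 + 256*g^2*y + 3072*g^2 - 10*g*y^4 + 130*g*y^3 - 160*g*y^2 - 1920*g*y + y^5 - 13*y^4 + 16*y^3 + 192*y^2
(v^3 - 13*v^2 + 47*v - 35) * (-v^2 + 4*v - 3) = -v^5 + 17*v^4 - 102*v^3 + 262*v^2 - 281*v + 105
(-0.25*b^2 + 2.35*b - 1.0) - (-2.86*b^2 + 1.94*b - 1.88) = 2.61*b^2 + 0.41*b + 0.88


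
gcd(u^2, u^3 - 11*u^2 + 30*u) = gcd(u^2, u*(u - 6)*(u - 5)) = u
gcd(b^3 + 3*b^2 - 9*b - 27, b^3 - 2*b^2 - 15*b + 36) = b - 3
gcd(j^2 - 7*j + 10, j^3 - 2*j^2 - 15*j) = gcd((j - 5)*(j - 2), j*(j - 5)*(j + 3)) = j - 5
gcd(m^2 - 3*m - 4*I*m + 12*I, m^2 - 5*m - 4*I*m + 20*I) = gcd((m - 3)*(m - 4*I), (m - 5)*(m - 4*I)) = m - 4*I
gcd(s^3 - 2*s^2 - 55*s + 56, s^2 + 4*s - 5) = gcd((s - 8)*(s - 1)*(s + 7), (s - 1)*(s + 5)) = s - 1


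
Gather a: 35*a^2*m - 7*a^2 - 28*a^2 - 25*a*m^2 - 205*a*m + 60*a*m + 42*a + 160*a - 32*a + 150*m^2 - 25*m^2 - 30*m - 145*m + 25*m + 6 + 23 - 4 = a^2*(35*m - 35) + a*(-25*m^2 - 145*m + 170) + 125*m^2 - 150*m + 25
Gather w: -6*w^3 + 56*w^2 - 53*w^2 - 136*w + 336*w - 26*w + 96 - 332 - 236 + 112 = -6*w^3 + 3*w^2 + 174*w - 360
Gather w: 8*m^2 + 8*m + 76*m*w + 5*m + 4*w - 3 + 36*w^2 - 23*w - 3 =8*m^2 + 13*m + 36*w^2 + w*(76*m - 19) - 6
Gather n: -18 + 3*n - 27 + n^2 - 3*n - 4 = n^2 - 49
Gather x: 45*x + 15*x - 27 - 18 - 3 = 60*x - 48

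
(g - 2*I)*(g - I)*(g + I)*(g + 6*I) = g^4 + 4*I*g^3 + 13*g^2 + 4*I*g + 12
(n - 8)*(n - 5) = n^2 - 13*n + 40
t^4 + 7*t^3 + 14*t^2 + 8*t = t*(t + 1)*(t + 2)*(t + 4)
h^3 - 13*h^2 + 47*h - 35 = (h - 7)*(h - 5)*(h - 1)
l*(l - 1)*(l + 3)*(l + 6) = l^4 + 8*l^3 + 9*l^2 - 18*l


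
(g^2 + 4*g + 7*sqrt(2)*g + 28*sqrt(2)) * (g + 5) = g^3 + 9*g^2 + 7*sqrt(2)*g^2 + 20*g + 63*sqrt(2)*g + 140*sqrt(2)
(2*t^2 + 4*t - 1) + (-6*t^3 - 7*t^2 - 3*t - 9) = -6*t^3 - 5*t^2 + t - 10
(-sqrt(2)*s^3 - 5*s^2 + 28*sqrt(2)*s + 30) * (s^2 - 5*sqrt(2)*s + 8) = -sqrt(2)*s^5 + 5*s^4 + 45*sqrt(2)*s^3 - 290*s^2 + 74*sqrt(2)*s + 240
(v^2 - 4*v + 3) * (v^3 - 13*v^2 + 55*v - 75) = v^5 - 17*v^4 + 110*v^3 - 334*v^2 + 465*v - 225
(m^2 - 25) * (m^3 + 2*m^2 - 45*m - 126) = m^5 + 2*m^4 - 70*m^3 - 176*m^2 + 1125*m + 3150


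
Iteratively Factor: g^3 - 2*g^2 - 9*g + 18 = (g + 3)*(g^2 - 5*g + 6) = (g - 3)*(g + 3)*(g - 2)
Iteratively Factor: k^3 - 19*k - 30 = (k - 5)*(k^2 + 5*k + 6) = (k - 5)*(k + 3)*(k + 2)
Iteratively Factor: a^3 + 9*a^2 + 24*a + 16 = (a + 4)*(a^2 + 5*a + 4) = (a + 1)*(a + 4)*(a + 4)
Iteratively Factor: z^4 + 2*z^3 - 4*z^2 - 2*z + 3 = (z + 1)*(z^3 + z^2 - 5*z + 3) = (z - 1)*(z + 1)*(z^2 + 2*z - 3) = (z - 1)*(z + 1)*(z + 3)*(z - 1)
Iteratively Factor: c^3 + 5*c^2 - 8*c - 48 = (c + 4)*(c^2 + c - 12) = (c + 4)^2*(c - 3)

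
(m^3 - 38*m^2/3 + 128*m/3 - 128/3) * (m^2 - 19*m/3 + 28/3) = m^5 - 19*m^4 + 1190*m^3/9 - 3880*m^2/9 + 6016*m/9 - 3584/9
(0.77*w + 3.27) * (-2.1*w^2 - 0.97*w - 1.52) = -1.617*w^3 - 7.6139*w^2 - 4.3423*w - 4.9704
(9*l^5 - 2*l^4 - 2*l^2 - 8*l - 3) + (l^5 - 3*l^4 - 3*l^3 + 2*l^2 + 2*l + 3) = 10*l^5 - 5*l^4 - 3*l^3 - 6*l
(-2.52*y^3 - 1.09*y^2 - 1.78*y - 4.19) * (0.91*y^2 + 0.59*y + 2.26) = -2.2932*y^5 - 2.4787*y^4 - 7.9581*y^3 - 7.3265*y^2 - 6.4949*y - 9.4694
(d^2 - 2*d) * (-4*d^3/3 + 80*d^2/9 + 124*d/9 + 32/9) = -4*d^5/3 + 104*d^4/9 - 4*d^3 - 24*d^2 - 64*d/9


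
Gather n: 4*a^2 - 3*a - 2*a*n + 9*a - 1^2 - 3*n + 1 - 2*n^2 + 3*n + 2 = 4*a^2 - 2*a*n + 6*a - 2*n^2 + 2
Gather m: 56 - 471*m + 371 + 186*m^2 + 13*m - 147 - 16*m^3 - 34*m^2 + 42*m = -16*m^3 + 152*m^2 - 416*m + 280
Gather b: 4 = 4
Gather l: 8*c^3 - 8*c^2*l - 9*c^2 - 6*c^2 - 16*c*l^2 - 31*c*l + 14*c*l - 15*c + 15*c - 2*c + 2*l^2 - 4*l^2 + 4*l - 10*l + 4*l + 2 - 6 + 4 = 8*c^3 - 15*c^2 - 2*c + l^2*(-16*c - 2) + l*(-8*c^2 - 17*c - 2)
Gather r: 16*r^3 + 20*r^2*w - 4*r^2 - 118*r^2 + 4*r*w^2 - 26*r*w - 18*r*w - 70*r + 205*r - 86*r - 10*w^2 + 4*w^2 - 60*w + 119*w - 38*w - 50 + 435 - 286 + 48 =16*r^3 + r^2*(20*w - 122) + r*(4*w^2 - 44*w + 49) - 6*w^2 + 21*w + 147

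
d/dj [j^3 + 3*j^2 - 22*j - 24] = 3*j^2 + 6*j - 22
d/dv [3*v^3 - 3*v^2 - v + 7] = 9*v^2 - 6*v - 1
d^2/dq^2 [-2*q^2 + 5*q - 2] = -4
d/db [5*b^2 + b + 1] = 10*b + 1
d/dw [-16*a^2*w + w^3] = -16*a^2 + 3*w^2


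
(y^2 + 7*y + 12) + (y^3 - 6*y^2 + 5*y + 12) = y^3 - 5*y^2 + 12*y + 24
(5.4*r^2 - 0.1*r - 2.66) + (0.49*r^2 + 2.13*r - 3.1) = 5.89*r^2 + 2.03*r - 5.76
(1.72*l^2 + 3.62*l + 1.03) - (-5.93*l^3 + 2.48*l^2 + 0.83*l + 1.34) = 5.93*l^3 - 0.76*l^2 + 2.79*l - 0.31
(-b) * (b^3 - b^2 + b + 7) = -b^4 + b^3 - b^2 - 7*b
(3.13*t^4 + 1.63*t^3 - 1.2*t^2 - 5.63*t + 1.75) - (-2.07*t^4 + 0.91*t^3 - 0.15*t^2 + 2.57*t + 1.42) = 5.2*t^4 + 0.72*t^3 - 1.05*t^2 - 8.2*t + 0.33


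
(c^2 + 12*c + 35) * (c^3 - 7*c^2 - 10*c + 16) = c^5 + 5*c^4 - 59*c^3 - 349*c^2 - 158*c + 560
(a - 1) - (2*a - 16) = 15 - a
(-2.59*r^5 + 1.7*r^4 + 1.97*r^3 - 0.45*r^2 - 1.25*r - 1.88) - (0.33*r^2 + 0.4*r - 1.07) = -2.59*r^5 + 1.7*r^4 + 1.97*r^3 - 0.78*r^2 - 1.65*r - 0.81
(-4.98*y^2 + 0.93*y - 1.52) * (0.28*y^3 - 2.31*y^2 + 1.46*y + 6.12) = -1.3944*y^5 + 11.7642*y^4 - 9.8447*y^3 - 25.6086*y^2 + 3.4724*y - 9.3024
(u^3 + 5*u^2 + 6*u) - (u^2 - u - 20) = u^3 + 4*u^2 + 7*u + 20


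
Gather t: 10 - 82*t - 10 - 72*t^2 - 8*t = -72*t^2 - 90*t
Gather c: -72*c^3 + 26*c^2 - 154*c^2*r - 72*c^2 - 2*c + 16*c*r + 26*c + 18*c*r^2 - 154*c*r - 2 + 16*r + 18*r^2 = -72*c^3 + c^2*(-154*r - 46) + c*(18*r^2 - 138*r + 24) + 18*r^2 + 16*r - 2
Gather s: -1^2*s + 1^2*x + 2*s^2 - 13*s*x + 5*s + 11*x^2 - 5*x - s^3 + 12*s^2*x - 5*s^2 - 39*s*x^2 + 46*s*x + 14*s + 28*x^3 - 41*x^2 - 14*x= -s^3 + s^2*(12*x - 3) + s*(-39*x^2 + 33*x + 18) + 28*x^3 - 30*x^2 - 18*x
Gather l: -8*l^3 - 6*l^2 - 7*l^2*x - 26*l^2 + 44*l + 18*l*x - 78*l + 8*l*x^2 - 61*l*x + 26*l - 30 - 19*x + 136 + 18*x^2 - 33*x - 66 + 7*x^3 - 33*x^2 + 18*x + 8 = -8*l^3 + l^2*(-7*x - 32) + l*(8*x^2 - 43*x - 8) + 7*x^3 - 15*x^2 - 34*x + 48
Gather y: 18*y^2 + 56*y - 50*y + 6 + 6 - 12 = 18*y^2 + 6*y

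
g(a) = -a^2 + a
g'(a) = 1 - 2*a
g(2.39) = -3.32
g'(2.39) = -3.78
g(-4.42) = -23.96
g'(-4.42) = 9.84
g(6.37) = -34.21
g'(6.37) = -11.74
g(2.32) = -3.06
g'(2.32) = -3.64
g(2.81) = -5.09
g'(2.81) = -4.62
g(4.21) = -13.51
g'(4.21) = -7.42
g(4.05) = -12.35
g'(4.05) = -7.10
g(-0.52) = -0.79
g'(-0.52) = 2.04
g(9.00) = -72.00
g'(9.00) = -17.00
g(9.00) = -72.00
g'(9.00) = -17.00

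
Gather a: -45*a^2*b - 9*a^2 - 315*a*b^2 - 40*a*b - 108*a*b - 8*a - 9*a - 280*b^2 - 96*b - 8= a^2*(-45*b - 9) + a*(-315*b^2 - 148*b - 17) - 280*b^2 - 96*b - 8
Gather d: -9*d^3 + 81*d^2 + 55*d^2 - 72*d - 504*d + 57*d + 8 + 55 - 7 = -9*d^3 + 136*d^2 - 519*d + 56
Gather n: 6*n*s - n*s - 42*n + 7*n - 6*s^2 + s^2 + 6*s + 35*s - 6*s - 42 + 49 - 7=n*(5*s - 35) - 5*s^2 + 35*s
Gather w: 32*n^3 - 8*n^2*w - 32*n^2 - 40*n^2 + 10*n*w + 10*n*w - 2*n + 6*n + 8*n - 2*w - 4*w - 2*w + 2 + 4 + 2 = 32*n^3 - 72*n^2 + 12*n + w*(-8*n^2 + 20*n - 8) + 8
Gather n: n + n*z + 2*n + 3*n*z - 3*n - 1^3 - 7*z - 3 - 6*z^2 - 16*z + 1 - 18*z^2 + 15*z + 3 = 4*n*z - 24*z^2 - 8*z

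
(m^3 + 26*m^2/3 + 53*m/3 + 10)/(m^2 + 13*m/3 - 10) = (3*m^2 + 8*m + 5)/(3*m - 5)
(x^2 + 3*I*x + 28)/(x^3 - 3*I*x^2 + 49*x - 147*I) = (x - 4*I)/(x^2 - 10*I*x - 21)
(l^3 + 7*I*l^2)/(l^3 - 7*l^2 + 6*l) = l*(l + 7*I)/(l^2 - 7*l + 6)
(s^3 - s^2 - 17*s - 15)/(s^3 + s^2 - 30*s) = (s^2 + 4*s + 3)/(s*(s + 6))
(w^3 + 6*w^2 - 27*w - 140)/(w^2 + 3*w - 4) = (w^2 + 2*w - 35)/(w - 1)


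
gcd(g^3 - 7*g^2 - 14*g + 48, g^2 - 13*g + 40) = g - 8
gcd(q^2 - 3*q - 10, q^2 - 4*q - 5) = q - 5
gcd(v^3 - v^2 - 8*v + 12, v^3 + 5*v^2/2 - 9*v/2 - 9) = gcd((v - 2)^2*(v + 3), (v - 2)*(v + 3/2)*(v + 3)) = v^2 + v - 6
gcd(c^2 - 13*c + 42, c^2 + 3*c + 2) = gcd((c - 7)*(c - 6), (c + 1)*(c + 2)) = 1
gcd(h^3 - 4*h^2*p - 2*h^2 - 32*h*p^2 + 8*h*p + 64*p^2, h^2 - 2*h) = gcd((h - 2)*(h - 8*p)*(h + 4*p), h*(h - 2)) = h - 2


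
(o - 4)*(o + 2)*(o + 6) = o^3 + 4*o^2 - 20*o - 48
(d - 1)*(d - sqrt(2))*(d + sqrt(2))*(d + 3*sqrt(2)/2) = d^4 - d^3 + 3*sqrt(2)*d^3/2 - 3*sqrt(2)*d^2/2 - 2*d^2 - 3*sqrt(2)*d + 2*d + 3*sqrt(2)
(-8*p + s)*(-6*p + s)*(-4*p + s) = -192*p^3 + 104*p^2*s - 18*p*s^2 + s^3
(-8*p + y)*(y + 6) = -8*p*y - 48*p + y^2 + 6*y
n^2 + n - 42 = (n - 6)*(n + 7)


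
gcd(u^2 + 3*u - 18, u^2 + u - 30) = u + 6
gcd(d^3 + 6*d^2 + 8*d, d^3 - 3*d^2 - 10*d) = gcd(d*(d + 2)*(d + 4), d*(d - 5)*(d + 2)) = d^2 + 2*d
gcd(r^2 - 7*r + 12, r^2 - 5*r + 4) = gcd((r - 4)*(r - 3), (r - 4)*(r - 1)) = r - 4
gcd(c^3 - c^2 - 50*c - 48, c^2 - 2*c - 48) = c^2 - 2*c - 48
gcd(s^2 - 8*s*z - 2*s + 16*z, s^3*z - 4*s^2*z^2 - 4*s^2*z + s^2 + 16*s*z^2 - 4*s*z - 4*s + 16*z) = 1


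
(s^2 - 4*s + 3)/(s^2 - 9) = (s - 1)/(s + 3)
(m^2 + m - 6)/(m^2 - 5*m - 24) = (m - 2)/(m - 8)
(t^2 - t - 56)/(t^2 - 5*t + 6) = (t^2 - t - 56)/(t^2 - 5*t + 6)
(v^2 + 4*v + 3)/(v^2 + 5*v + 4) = (v + 3)/(v + 4)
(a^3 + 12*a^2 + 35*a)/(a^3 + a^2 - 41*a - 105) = a*(a + 7)/(a^2 - 4*a - 21)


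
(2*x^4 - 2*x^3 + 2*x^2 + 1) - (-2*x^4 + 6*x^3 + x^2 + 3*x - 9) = 4*x^4 - 8*x^3 + x^2 - 3*x + 10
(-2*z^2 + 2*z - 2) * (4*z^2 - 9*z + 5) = -8*z^4 + 26*z^3 - 36*z^2 + 28*z - 10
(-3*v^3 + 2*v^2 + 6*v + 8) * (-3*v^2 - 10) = 9*v^5 - 6*v^4 + 12*v^3 - 44*v^2 - 60*v - 80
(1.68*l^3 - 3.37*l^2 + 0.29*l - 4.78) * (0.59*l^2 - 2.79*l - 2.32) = 0.9912*l^5 - 6.6755*l^4 + 5.6758*l^3 + 4.1891*l^2 + 12.6634*l + 11.0896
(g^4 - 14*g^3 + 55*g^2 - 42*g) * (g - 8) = g^5 - 22*g^4 + 167*g^3 - 482*g^2 + 336*g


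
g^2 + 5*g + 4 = (g + 1)*(g + 4)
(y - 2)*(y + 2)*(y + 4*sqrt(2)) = y^3 + 4*sqrt(2)*y^2 - 4*y - 16*sqrt(2)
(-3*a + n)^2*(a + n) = 9*a^3 + 3*a^2*n - 5*a*n^2 + n^3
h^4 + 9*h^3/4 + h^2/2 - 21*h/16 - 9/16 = (h - 3/4)*(h + 1/2)*(h + 1)*(h + 3/2)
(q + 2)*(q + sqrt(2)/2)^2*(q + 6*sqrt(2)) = q^4 + 2*q^3 + 7*sqrt(2)*q^3 + 25*q^2/2 + 14*sqrt(2)*q^2 + 3*sqrt(2)*q + 25*q + 6*sqrt(2)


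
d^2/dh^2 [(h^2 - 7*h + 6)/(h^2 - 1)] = -14/(h^3 + 3*h^2 + 3*h + 1)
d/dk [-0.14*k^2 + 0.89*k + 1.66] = 0.89 - 0.28*k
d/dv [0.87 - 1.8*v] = -1.80000000000000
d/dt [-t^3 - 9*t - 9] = -3*t^2 - 9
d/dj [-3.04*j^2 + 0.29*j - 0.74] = 0.29 - 6.08*j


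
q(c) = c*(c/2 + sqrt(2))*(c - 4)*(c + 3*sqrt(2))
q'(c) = c*(c/2 + sqrt(2))*(c - 4) + c*(c/2 + sqrt(2))*(c + 3*sqrt(2)) + c*(c - 4)*(c + 3*sqrt(2))/2 + (c/2 + sqrt(2))*(c - 4)*(c + 3*sqrt(2)) = 2*c^3 - 6*c^2 + 15*sqrt(2)*c^2/2 - 20*sqrt(2)*c + 12*c - 24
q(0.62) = -17.57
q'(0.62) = -31.85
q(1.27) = -39.17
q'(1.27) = -33.15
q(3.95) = -5.48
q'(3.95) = 106.81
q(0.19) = -4.84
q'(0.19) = -26.91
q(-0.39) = 8.04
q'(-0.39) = -17.07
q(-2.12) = 9.76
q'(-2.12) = 12.17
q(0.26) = -6.76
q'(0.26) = -27.89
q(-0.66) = 11.95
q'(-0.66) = -11.82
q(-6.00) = 167.21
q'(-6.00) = -192.46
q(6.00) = 542.56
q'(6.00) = 476.13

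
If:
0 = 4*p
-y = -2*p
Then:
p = 0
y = 0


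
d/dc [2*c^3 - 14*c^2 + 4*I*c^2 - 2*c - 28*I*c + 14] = 6*c^2 + c*(-28 + 8*I) - 2 - 28*I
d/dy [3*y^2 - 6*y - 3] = 6*y - 6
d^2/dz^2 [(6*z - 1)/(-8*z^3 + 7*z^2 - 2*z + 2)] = 2*(-1152*z^5 + 1392*z^4 - 646*z^3 - 381*z^2 + 258*z - 34)/(512*z^9 - 1344*z^8 + 1560*z^7 - 1399*z^6 + 1062*z^5 - 570*z^4 + 272*z^3 - 108*z^2 + 24*z - 8)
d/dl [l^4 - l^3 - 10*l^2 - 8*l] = 4*l^3 - 3*l^2 - 20*l - 8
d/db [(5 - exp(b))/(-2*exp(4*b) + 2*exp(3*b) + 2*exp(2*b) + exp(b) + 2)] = (-6*exp(4*b) + 44*exp(3*b) - 28*exp(2*b) - 20*exp(b) - 7)*exp(b)/(4*exp(8*b) - 8*exp(7*b) - 4*exp(6*b) + 4*exp(5*b) + 12*exp(3*b) + 9*exp(2*b) + 4*exp(b) + 4)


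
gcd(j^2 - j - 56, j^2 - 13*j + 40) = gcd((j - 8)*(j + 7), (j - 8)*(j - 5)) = j - 8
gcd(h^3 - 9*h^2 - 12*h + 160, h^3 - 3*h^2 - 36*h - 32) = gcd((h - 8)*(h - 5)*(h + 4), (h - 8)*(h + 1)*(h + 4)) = h^2 - 4*h - 32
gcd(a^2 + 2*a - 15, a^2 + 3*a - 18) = a - 3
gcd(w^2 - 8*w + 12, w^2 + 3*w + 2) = 1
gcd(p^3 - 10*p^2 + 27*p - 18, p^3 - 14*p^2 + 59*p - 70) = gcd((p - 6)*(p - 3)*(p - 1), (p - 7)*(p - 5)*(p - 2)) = 1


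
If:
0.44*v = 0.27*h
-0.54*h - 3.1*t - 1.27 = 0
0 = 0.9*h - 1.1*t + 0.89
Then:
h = -1.23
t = -0.20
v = -0.75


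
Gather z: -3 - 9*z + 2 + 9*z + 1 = 0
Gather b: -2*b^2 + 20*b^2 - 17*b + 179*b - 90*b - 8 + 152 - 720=18*b^2 + 72*b - 576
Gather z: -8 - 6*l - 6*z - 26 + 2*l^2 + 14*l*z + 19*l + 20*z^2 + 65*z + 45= 2*l^2 + 13*l + 20*z^2 + z*(14*l + 59) + 11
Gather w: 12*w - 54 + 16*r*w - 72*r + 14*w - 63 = -72*r + w*(16*r + 26) - 117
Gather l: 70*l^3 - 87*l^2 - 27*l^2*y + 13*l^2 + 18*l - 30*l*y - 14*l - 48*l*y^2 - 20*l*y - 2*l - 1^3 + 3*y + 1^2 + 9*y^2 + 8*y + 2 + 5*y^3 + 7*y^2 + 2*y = 70*l^3 + l^2*(-27*y - 74) + l*(-48*y^2 - 50*y + 2) + 5*y^3 + 16*y^2 + 13*y + 2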